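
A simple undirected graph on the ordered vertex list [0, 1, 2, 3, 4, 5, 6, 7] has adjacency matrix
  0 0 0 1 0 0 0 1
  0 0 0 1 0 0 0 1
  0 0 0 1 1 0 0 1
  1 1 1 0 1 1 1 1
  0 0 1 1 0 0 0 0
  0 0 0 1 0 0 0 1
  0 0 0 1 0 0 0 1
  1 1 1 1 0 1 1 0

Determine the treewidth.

2

A width-2 tree decomposition is:
Bags: B1 = {2, 3, 7}  B2 = {2, 3, 4}  B3 = {1, 3, 7}  B4 = {3, 6, 7}  B5 = {0, 3, 7}  B6 = {3, 5, 7}
Tree: B1–B2, B1–B3, B1–B4, B1–B5, B1–B6
The largest bag has 3 vertices, giving width 2; this decomposition certifies tw(G) ≤ 2. For the lower bound, the 3 vertices {2, 3, 4} are pairwise adjacent, and any tree decomposition puts a clique entirely inside one bag — forcing width ≥ 2. Hence tw(G) = 2 exactly.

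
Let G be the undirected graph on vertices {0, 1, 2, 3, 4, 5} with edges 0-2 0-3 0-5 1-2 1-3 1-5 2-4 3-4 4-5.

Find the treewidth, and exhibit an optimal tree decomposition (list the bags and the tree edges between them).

Treewidth 3.
One optimal decomposition is:
Bags: B1 = {0, 1, 4, 5}  B2 = {0, 1, 2, 4}  B3 = {0, 1, 3, 4}
Tree: B1–B2, B2–B3

Every bag has size at most 4, so the width is 4 − 1 = 3 and tw(G) ≤ 3. For the lower bound: the 4 vertex sets {0,5}, {2,4}, {1}, {3} are disjoint, each induces a connected subgraph, and every pair is joined by at least one edge of G. Contracting each set to a single vertex therefore yields K_{4} as a minor, and since treewidth is minor-monotone, tw(G) ≥ tw(K_{4}) = 3. The upper and lower bounds meet at 3, so that is the treewidth.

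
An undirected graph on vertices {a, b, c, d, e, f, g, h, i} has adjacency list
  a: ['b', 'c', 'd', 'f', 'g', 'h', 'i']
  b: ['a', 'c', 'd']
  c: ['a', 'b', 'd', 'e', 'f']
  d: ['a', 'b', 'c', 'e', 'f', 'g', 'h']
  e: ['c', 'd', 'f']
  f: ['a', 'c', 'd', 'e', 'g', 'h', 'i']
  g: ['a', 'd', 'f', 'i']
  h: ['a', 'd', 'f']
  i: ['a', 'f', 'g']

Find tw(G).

A width-3 tree decomposition is:
Bags: B1 = {a, c, d, f}  B2 = {a, d, f, h}  B3 = {a, d, f, g}  B4 = {a, f, g, i}  B5 = {c, d, e, f}  B6 = {a, b, c, d}
Tree: B1–B2, B2–B3, B3–B4, B1–B5, B1–B6
Every bag has size at most 4, so the width is 4 − 1 = 3 and tw(G) ≤ 3. Conversely, {c, d, e, f} is a clique of size 4, and the vertices of any clique must share a bag in every tree decomposition; so some bag has ≥ 4 vertices and tw(G) ≥ 3. The upper and lower bounds meet at 3, so that is the treewidth.

3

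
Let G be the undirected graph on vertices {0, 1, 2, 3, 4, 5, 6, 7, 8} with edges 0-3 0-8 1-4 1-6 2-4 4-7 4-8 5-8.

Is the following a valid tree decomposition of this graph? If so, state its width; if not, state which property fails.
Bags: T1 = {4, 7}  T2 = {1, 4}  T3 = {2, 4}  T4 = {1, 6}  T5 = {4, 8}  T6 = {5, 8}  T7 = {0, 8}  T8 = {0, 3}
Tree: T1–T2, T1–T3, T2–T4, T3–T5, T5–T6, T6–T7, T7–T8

Every vertex of G appears in some bag (union = {0, 1, 2, 3, 4, 5, 6, 7, 8}); every edge is covered by a bag; and for each vertex v the set of bags containing v is connected in the bag tree. The decomposition is therefore valid. The largest bag has 2 vertices, so the width is 1.

Yes; width 1.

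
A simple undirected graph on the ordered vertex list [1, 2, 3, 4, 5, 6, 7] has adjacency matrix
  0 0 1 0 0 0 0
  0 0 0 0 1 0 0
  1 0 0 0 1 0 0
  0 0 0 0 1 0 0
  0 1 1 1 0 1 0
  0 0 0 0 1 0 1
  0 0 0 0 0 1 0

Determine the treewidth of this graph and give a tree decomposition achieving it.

Treewidth 1.
One optimal decomposition is:
Bags: B1 = {2, 5}  B2 = {5, 6}  B3 = {3, 5}  B4 = {6, 7}  B5 = {1, 3}  B6 = {4, 5}
Tree: B1–B2, B2–B3, B2–B4, B3–B5, B1–B6

The largest bag has 2 vertices, giving width 1; this decomposition certifies tw(G) ≤ 1. Any graph with an edge has treewidth ≥ 1, and G has the edge 5–2. Combining the bounds, tw(G) = 1.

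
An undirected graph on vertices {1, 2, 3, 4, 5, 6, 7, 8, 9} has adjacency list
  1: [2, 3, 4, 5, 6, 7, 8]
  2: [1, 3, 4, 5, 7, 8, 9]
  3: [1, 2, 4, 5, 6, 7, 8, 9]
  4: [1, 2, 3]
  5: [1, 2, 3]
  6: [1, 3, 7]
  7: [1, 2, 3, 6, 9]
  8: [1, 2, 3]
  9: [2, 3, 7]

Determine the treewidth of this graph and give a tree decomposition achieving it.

Every bag has size at most 4, so the width is 4 − 1 = 3 and tw(G) ≤ 3. On the other hand G contains the 4-clique {1, 2, 3, 8}. A clique must lie in a single bag of any decomposition, so no decomposition can have width below 3. Therefore the treewidth is 3.

Treewidth 3.
Bags: B1 = {1, 2, 3, 4}  B2 = {1, 2, 3, 7}  B3 = {1, 2, 3, 5}  B4 = {1, 3, 6, 7}  B5 = {2, 3, 7, 9}  B6 = {1, 2, 3, 8}
Tree: B1–B2, B1–B3, B2–B4, B2–B5, B1–B6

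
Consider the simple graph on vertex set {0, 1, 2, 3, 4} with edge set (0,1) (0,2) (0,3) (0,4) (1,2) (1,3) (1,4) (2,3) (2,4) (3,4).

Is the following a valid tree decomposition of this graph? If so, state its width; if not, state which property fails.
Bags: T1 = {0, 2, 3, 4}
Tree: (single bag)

A tree decomposition must satisfy three properties: every vertex lies in some bag; for every edge, both endpoints lie together in some bag; and for every vertex, the bags containing it form a connected subtree. Here vertex 1 appears in no bag, so the decomposition is invalid.

No — vertex 1 appears in no bag.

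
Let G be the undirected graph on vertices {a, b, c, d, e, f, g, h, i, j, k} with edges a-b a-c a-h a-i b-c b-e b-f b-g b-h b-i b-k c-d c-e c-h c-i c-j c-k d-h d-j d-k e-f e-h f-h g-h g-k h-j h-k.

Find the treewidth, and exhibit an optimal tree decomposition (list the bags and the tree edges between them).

The largest bag has 4 vertices, giving width 3; this decomposition certifies tw(G) ≤ 3. For the lower bound, the 4 vertices {c, d, h, j} are pairwise adjacent, and any tree decomposition puts a clique entirely inside one bag — forcing width ≥ 3. The upper and lower bounds meet at 3, so that is the treewidth.

Treewidth 3.
One such decomposition:
Bags: B1 = {a, b, c, h}  B2 = {b, c, h, k}  B3 = {b, g, h, k}  B4 = {b, c, e, h}  B5 = {c, d, h, k}  B6 = {a, b, c, i}  B7 = {b, e, f, h}  B8 = {c, d, h, j}
Tree: B1–B2, B2–B3, B2–B4, B2–B5, B1–B6, B4–B7, B5–B8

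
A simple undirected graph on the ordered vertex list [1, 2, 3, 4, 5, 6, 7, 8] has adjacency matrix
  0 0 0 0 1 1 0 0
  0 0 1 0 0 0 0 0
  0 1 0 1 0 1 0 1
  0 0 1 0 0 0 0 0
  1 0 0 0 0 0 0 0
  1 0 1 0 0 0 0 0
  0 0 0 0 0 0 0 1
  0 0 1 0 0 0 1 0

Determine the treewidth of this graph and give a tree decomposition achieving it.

Every bag has size at most 2, so the width is 2 − 1 = 1 and tw(G) ≤ 1. Any graph with an edge has treewidth ≥ 1, and G has the edge 3–2. Combining the bounds, tw(G) = 1.

Treewidth 1.
One optimal decomposition is:
Bags: B1 = {2, 3}  B2 = {3, 6}  B3 = {3, 4}  B4 = {1, 6}  B5 = {3, 8}  B6 = {1, 5}  B7 = {7, 8}
Tree: B1–B2, B2–B3, B2–B4, B1–B5, B4–B6, B5–B7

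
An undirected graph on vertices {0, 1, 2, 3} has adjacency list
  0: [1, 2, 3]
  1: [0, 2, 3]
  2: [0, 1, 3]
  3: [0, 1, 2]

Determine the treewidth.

A width-3 tree decomposition is:
Bags: B1 = {0, 1, 2, 3}
Tree: (single bag)
With just one bag of size 4, the width is 4 − 1 = 3, so tw(G) ≤ 3. For the lower bound, the 4 vertices {0, 1, 2, 3} are pairwise adjacent, and any tree decomposition puts a clique entirely inside one bag — forcing width ≥ 3. The upper and lower bounds meet at 3, so that is the treewidth.

3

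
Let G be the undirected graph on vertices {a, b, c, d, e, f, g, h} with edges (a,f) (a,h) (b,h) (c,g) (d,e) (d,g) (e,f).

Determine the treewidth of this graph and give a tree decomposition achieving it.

Treewidth 1.
One optimal decomposition is:
Bags: B1 = {c, g}  B2 = {d, g}  B3 = {d, e}  B4 = {e, f}  B5 = {a, f}  B6 = {a, h}  B7 = {b, h}
Tree: B1–B2, B2–B3, B3–B4, B4–B5, B5–B6, B6–B7

Each bag holds 2 vertices, so the decomposition has width 1, which upper-bounds the treewidth. Since G has at least one edge (e.g. c–g), it is not an edgeless graph, so tw(G) ≥ 1. Therefore the treewidth is 1.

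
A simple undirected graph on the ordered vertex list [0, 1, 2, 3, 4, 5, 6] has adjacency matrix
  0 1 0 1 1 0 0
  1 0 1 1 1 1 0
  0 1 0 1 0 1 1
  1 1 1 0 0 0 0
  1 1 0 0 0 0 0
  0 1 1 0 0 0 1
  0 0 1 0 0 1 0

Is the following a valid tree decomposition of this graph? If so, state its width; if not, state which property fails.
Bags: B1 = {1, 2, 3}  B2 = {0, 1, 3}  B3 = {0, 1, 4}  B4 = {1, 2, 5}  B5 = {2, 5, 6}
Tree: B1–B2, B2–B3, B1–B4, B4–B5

Yes; width 2.

Every vertex of G appears in some bag (union = {0, 1, 2, 3, 4, 5, 6}); every edge is covered by a bag; and for each vertex v the set of bags containing v is connected in the bag tree. The decomposition is therefore valid. The largest bag has 3 vertices, so the width is 2.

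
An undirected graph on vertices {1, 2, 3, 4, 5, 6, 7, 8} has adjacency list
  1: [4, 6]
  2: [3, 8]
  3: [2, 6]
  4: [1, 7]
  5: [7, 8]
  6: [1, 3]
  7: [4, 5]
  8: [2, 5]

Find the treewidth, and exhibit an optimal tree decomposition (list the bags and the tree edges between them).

Every bag has size at most 3, so the width is 3 − 1 = 2 and tw(G) ≤ 2. For the lower bound, G contains the cycle 1–4–7–5–8–2–3–6–1, so G is not a forest; only forests have treewidth ≤ 1, hence tw(G) ≥ 2. Hence tw(G) = 2 exactly.

Treewidth 2.
One such decomposition:
Bags: B1 = {1, 4, 7}  B2 = {1, 5, 7}  B3 = {1, 5, 8}  B4 = {1, 2, 8}  B5 = {1, 2, 3}  B6 = {1, 3, 6}
Tree: B1–B2, B2–B3, B3–B4, B4–B5, B5–B6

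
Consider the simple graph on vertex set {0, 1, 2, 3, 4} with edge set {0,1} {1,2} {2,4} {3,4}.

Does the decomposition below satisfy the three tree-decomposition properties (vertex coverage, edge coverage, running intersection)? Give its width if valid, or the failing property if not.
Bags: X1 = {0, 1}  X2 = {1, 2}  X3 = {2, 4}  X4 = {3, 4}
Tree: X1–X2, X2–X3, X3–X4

Vertex coverage: the bags together contain {0, 1, 2, 3, 4}, the full vertex set. Edge coverage: each edge of G has both endpoints in at least one bag. Running intersection: for every vertex, the bags containing it form a connected subtree. All three properties hold, so this is a valid tree decomposition of width max|bag| − 1 = 1, and hence tw(G) ≤ 1.

Yes; width 1.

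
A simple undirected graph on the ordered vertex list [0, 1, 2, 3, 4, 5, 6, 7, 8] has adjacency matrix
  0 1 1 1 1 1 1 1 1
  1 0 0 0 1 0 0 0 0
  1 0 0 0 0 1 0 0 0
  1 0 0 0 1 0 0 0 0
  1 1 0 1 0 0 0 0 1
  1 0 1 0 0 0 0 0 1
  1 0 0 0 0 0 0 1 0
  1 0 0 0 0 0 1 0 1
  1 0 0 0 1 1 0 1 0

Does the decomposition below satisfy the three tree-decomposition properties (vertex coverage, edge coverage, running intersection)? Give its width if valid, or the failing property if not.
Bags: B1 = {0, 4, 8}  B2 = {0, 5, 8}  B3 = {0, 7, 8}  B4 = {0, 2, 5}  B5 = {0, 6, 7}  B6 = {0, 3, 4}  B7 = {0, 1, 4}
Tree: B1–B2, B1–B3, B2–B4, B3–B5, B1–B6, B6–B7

Yes; width 2.

Checking the three conditions: (i) the bags cover all of {0, 1, 2, 3, 4, 5, 6, 7, 8}; (ii) for each edge, some bag contains both endpoints; (iii) the bags containing any fixed vertex form a subtree. All hold, so the decomposition is valid with width 3 − 1 = 2.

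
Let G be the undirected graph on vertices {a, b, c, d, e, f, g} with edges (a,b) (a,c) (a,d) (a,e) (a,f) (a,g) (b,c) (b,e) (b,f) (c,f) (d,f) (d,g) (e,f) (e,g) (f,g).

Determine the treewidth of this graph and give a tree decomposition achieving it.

Treewidth 3.
One optimal decomposition is:
Bags: B1 = {a, e, f, g}  B2 = {a, b, e, f}  B3 = {a, b, c, f}  B4 = {a, d, f, g}
Tree: B1–B2, B2–B3, B1–B4

Each bag holds 4 vertices, so the decomposition has width 3, which upper-bounds the treewidth. For the lower bound, the 4 vertices {a, d, f, g} are pairwise adjacent, and any tree decomposition puts a clique entirely inside one bag — forcing width ≥ 3. The upper and lower bounds meet at 3, so that is the treewidth.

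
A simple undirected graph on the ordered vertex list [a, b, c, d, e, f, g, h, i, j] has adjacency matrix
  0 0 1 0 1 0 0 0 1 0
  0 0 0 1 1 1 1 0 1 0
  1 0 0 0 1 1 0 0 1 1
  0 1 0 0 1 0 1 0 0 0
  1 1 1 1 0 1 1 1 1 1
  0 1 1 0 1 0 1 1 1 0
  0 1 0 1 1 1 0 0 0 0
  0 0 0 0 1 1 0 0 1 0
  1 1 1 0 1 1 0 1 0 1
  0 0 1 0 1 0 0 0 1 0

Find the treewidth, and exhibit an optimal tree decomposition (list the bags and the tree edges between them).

Every bag has size at most 4, so the width is 4 − 1 = 3 and tw(G) ≤ 3. On the other hand G contains the 4-clique {b, d, e, g}. A clique must lie in a single bag of any decomposition, so no decomposition can have width below 3. Combining the bounds, tw(G) = 3.

Treewidth 3.
One optimal decomposition is:
Bags: B1 = {c, e, f, i}  B2 = {b, e, f, i}  B3 = {b, e, f, g}  B4 = {a, c, e, i}  B5 = {e, f, h, i}  B6 = {c, e, i, j}  B7 = {b, d, e, g}
Tree: B1–B2, B2–B3, B1–B4, B2–B5, B4–B6, B3–B7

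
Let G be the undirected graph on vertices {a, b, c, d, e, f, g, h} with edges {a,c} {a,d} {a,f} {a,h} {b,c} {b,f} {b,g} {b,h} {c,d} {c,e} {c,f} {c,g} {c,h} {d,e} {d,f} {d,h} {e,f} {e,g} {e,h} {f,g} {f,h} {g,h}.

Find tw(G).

A width-4 tree decomposition is:
Bags: B1 = {c, e, f, g, h}  B2 = {c, d, e, f, h}  B3 = {a, c, d, f, h}  B4 = {b, c, f, g, h}
Tree: B1–B2, B2–B3, B1–B4
Every bag has size at most 5, so the width is 5 − 1 = 4 and tw(G) ≤ 4. For the lower bound, the 5 vertices {c, d, e, f, h} are pairwise adjacent, and any tree decomposition puts a clique entirely inside one bag — forcing width ≥ 4. The upper and lower bounds meet at 4, so that is the treewidth.

4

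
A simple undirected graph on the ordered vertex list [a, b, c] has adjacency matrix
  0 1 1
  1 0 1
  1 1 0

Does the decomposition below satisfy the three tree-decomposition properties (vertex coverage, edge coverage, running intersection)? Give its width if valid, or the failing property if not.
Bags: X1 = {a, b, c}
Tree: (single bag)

Yes; width 2.

Every vertex of G appears in some bag (union = {a, b, c}); every edge is covered by a bag; and for each vertex v the set of bags containing v is connected in the bag tree. The decomposition is therefore valid. The largest bag has 3 vertices, so the width is 2.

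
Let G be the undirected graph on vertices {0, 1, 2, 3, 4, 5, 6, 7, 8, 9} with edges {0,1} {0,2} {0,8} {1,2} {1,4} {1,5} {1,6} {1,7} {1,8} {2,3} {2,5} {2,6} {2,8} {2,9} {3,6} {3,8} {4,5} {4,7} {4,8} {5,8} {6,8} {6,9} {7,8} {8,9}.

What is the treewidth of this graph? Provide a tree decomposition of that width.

Treewidth 3.
One optimal decomposition is:
Bags: B1 = {1, 2, 6, 8}  B2 = {1, 2, 5, 8}  B3 = {2, 6, 8, 9}  B4 = {2, 3, 6, 8}  B5 = {1, 4, 5, 8}  B6 = {1, 4, 7, 8}  B7 = {0, 1, 2, 8}
Tree: B1–B2, B1–B3, B3–B4, B2–B5, B5–B6, B2–B7

Each bag holds 4 vertices, so the decomposition has width 3, which upper-bounds the treewidth. Conversely, {0, 1, 2, 8} is a clique of size 4, and the vertices of any clique must share a bag in every tree decomposition; so some bag has ≥ 4 vertices and tw(G) ≥ 3. Combining the bounds, tw(G) = 3.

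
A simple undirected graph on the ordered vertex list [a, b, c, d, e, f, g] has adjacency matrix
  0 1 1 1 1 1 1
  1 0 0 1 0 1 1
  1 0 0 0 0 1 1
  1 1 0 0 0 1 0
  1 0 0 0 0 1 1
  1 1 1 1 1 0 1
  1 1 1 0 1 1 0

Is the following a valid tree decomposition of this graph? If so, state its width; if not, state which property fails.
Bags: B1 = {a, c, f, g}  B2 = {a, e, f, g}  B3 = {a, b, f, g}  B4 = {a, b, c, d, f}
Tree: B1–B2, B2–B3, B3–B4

A tree decomposition must satisfy three properties: every vertex lies in some bag; for every edge, both endpoints lie together in some bag; and for every vertex, the bags containing it form a connected subtree. Here bags containing vertex c are not connected in the tree, so the decomposition is invalid.

No — bags containing vertex c are not connected in the tree.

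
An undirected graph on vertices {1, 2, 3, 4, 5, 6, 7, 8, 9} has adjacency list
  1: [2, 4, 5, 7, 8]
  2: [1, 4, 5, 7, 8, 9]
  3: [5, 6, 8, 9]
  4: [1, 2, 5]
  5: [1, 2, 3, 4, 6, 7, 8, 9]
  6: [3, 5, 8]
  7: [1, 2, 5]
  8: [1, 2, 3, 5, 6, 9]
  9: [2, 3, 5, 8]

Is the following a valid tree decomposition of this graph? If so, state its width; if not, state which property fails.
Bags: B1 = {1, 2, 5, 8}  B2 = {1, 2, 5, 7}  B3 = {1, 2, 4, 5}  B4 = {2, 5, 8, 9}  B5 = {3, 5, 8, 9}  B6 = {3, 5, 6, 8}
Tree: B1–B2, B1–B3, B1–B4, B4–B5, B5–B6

Yes; width 3.

Vertex coverage: the bags together contain {1, 2, 3, 4, 5, 6, 7, 8, 9}, the full vertex set. Edge coverage: each edge of G has both endpoints in at least one bag. Running intersection: for every vertex, the bags containing it form a connected subtree. All three properties hold, so this is a valid tree decomposition of width max|bag| − 1 = 3, and hence tw(G) ≤ 3.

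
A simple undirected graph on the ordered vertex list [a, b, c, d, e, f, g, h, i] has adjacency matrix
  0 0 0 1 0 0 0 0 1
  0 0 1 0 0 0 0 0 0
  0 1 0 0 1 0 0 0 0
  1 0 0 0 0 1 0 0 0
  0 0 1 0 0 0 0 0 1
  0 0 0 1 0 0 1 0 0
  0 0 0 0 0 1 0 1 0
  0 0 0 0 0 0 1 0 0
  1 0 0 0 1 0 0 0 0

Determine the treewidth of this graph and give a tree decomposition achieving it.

Treewidth 1.
One such decomposition:
Bags: B1 = {g, h}  B2 = {f, g}  B3 = {d, f}  B4 = {a, d}  B5 = {a, i}  B6 = {e, i}  B7 = {c, e}  B8 = {b, c}
Tree: B1–B2, B2–B3, B3–B4, B4–B5, B5–B6, B6–B7, B7–B8

Every bag has size at most 2, so the width is 2 − 1 = 1 and tw(G) ≤ 1. G has an edge, so its treewidth is at least 1. Therefore the treewidth is 1.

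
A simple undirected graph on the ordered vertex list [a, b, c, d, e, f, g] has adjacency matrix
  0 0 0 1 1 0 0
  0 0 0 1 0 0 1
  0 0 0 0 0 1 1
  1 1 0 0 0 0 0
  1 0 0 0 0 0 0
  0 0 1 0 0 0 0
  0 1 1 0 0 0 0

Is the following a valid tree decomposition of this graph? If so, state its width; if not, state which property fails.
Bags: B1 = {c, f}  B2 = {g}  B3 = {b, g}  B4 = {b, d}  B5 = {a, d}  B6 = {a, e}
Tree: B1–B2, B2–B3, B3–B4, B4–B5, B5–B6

No — edge (c,g) lies in no bag.

A tree decomposition must satisfy three properties: every vertex lies in some bag; for every edge, both endpoints lie together in some bag; and for every vertex, the bags containing it form a connected subtree. Here edge (c,g) lies in no bag, so the decomposition is invalid.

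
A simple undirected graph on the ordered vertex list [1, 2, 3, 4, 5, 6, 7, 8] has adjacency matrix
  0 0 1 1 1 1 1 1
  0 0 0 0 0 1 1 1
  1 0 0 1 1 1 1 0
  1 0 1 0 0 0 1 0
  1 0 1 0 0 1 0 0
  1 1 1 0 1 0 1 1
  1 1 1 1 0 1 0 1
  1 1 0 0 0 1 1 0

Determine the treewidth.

A width-3 tree decomposition is:
Bags: B1 = {1, 3, 6, 7}  B2 = {1, 3, 4, 7}  B3 = {1, 6, 7, 8}  B4 = {1, 3, 5, 6}  B5 = {2, 6, 7, 8}
Tree: B1–B2, B1–B3, B1–B4, B3–B5
The largest bag has 4 vertices, giving width 3; this decomposition certifies tw(G) ≤ 3. On the other hand G contains the 4-clique {1, 6, 7, 8}. A clique must lie in a single bag of any decomposition, so no decomposition can have width below 3. Combining the bounds, tw(G) = 3.

3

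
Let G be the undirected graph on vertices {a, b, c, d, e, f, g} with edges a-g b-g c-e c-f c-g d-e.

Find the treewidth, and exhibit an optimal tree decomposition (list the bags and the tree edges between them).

The largest bag has 2 vertices, giving width 1; this decomposition certifies tw(G) ≤ 1. Any graph with an edge has treewidth ≥ 1, and G has the edge g–b. The upper and lower bounds meet at 1, so that is the treewidth.

Treewidth 1.
Bags: B1 = {b, g}  B2 = {c, g}  B3 = {c, f}  B4 = {a, g}  B5 = {c, e}  B6 = {d, e}
Tree: B1–B2, B2–B3, B2–B4, B2–B5, B5–B6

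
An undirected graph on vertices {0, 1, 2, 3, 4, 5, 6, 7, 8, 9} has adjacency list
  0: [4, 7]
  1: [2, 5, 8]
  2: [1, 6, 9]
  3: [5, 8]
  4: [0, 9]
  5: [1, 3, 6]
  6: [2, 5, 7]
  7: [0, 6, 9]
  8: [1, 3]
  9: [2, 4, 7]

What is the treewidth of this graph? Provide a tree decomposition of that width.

Every bag has size at most 3, so the width is 3 − 1 = 2 and tw(G) ≤ 2. The edges 3–8–1–5–3 form a cycle, so G is not a tree and its treewidth is at least 2. Combining the bounds, tw(G) = 2.

Treewidth 2.
One such decomposition:
Bags: B1 = {3, 5, 8}  B2 = {1, 5, 8}  B3 = {1, 5, 6}  B4 = {1, 2, 6}  B5 = {2, 6, 7}  B6 = {2, 7, 9}  B7 = {0, 7, 9}  B8 = {0, 4, 9}
Tree: B1–B2, B2–B3, B3–B4, B4–B5, B5–B6, B6–B7, B7–B8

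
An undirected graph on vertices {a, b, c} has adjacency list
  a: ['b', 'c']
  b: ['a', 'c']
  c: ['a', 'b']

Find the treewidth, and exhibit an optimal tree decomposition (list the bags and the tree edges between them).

Treewidth 2.
Bags: B1 = {a, b, c}
Tree: (single bag)

A single bag containing all 3 vertices is trivially a valid decomposition of width 2. On the other hand G contains the 3-clique {a, b, c}. A clique must lie in a single bag of any decomposition, so no decomposition can have width below 2. Therefore the treewidth is 2.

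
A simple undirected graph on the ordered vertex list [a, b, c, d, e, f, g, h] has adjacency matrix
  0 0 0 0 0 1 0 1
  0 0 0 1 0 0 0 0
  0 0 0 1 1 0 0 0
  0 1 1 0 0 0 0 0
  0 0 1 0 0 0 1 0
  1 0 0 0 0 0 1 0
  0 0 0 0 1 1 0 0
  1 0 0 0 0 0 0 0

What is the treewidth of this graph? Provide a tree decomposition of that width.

Treewidth 1.
Bags: B1 = {a, h}  B2 = {a, f}  B3 = {f, g}  B4 = {e, g}  B5 = {c, e}  B6 = {c, d}  B7 = {b, d}
Tree: B1–B2, B2–B3, B3–B4, B4–B5, B5–B6, B6–B7

The largest bag has 2 vertices, giving width 1; this decomposition certifies tw(G) ≤ 1. Since G has at least one edge (e.g. h–a), it is not an edgeless graph, so tw(G) ≥ 1. Hence tw(G) = 1 exactly.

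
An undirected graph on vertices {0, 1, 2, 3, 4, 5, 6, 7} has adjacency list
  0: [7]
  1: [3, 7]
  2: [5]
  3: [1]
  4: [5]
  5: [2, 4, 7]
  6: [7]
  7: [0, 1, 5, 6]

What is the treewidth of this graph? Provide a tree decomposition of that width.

Treewidth 1.
Bags: B1 = {1, 7}  B2 = {5, 7}  B3 = {6, 7}  B4 = {1, 3}  B5 = {2, 5}  B6 = {0, 7}  B7 = {4, 5}
Tree: B1–B2, B2–B3, B1–B4, B2–B5, B3–B6, B5–B7

The largest bag has 2 vertices, giving width 1; this decomposition certifies tw(G) ≤ 1. G has an edge, so its treewidth is at least 1. Combining the bounds, tw(G) = 1.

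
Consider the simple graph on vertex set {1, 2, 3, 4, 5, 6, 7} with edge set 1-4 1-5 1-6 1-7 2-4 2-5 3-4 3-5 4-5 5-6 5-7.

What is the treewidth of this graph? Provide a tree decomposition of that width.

Treewidth 2.
One such decomposition:
Bags: B1 = {1, 4, 5}  B2 = {2, 4, 5}  B3 = {1, 5, 7}  B4 = {3, 4, 5}  B5 = {1, 5, 6}
Tree: B1–B2, B1–B3, B1–B4, B1–B5

Each bag holds 3 vertices, so the decomposition has width 2, which upper-bounds the treewidth. On the other hand G contains the 3-clique {1, 4, 5}. A clique must lie in a single bag of any decomposition, so no decomposition can have width below 2. Combining the bounds, tw(G) = 2.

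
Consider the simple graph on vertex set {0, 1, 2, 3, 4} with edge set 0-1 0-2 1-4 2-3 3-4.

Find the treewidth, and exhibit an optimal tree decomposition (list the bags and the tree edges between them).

Treewidth 2.
Bags: B1 = {0, 1, 2}  B2 = {1, 2, 3}  B3 = {1, 3, 4}
Tree: B1–B2, B2–B3

Each bag holds 3 vertices, so the decomposition has width 2, which upper-bounds the treewidth. The edges 1–0–2–3–4–1 form a cycle, so G is not a tree and its treewidth is at least 2. Hence tw(G) = 2 exactly.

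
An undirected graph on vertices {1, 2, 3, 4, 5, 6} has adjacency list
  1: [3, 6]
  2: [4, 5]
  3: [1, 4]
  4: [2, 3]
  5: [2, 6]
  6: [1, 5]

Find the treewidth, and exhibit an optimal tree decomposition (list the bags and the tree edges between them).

Treewidth 2.
One optimal decomposition is:
Bags: B1 = {1, 5, 6}  B2 = {1, 2, 5}  B3 = {1, 2, 4}  B4 = {1, 3, 4}
Tree: B1–B2, B2–B3, B3–B4

The largest bag has 3 vertices, giving width 2; this decomposition certifies tw(G) ≤ 2. The edges 1–6–5–2–4–3–1 form a cycle, so G is not a tree and its treewidth is at least 2. The upper and lower bounds meet at 2, so that is the treewidth.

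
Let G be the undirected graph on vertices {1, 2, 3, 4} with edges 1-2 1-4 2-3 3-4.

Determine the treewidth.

A width-2 tree decomposition is:
Bags: B1 = {1, 2, 3}  B2 = {1, 3, 4}
Tree: B1–B2
Every bag has size at most 3, so the width is 3 − 1 = 2 and tw(G) ≤ 2. The edges 3–2–1–4–3 form a cycle, so G is not a tree and its treewidth is at least 2. Therefore the treewidth is 2.

2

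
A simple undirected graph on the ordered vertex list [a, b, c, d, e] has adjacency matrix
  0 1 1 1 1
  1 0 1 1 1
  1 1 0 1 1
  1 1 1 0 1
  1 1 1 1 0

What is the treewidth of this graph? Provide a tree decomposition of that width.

With just one bag of size 5, the width is 5 − 1 = 4, so tw(G) ≤ 4. For the lower bound, the 5 vertices {a, b, c, d, e} are pairwise adjacent, and any tree decomposition puts a clique entirely inside one bag — forcing width ≥ 4. Hence tw(G) = 4 exactly.

Treewidth 4.
One such decomposition:
Bags: B1 = {a, b, c, d, e}
Tree: (single bag)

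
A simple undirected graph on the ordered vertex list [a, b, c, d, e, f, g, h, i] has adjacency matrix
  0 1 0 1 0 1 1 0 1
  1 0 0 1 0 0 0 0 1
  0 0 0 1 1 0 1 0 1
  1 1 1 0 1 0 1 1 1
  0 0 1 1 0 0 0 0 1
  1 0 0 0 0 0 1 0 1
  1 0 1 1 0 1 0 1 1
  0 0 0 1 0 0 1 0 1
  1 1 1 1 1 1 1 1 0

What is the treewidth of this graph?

3

A width-3 tree decomposition is:
Bags: B1 = {a, f, g, i}  B2 = {a, d, g, i}  B3 = {c, d, g, i}  B4 = {c, d, e, i}  B5 = {a, b, d, i}  B6 = {d, g, h, i}
Tree: B1–B2, B2–B3, B3–B4, B2–B5, B2–B6
Each bag holds 4 vertices, so the decomposition has width 3, which upper-bounds the treewidth. On the other hand G contains the 4-clique {d, g, h, i}. A clique must lie in a single bag of any decomposition, so no decomposition can have width below 3. Hence tw(G) = 3 exactly.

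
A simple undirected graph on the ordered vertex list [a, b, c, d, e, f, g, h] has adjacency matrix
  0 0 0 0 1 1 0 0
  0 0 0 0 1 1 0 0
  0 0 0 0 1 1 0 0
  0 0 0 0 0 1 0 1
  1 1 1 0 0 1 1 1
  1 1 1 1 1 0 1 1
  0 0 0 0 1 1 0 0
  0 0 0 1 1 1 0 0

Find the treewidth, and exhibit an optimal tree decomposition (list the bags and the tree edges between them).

Treewidth 2.
One such decomposition:
Bags: B1 = {e, f, h}  B2 = {a, e, f}  B3 = {b, e, f}  B4 = {c, e, f}  B5 = {e, f, g}  B6 = {d, f, h}
Tree: B1–B2, B2–B3, B3–B4, B4–B5, B1–B6

Each bag holds 3 vertices, so the decomposition has width 2, which upper-bounds the treewidth. Conversely, {d, f, h} is a clique of size 3, and the vertices of any clique must share a bag in every tree decomposition; so some bag has ≥ 3 vertices and tw(G) ≥ 2. Hence tw(G) = 2 exactly.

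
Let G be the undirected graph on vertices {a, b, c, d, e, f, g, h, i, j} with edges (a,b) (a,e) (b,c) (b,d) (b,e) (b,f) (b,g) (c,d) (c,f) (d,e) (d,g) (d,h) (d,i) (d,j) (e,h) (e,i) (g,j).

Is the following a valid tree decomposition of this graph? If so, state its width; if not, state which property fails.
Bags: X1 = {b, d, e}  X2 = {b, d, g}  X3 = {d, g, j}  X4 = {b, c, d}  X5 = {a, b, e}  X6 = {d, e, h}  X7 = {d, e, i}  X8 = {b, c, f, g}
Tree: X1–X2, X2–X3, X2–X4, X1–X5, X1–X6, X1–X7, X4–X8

No — bags containing vertex g are not connected in the tree.

A tree decomposition must satisfy three properties: every vertex lies in some bag; for every edge, both endpoints lie together in some bag; and for every vertex, the bags containing it form a connected subtree. Here bags containing vertex g are not connected in the tree, so the decomposition is invalid.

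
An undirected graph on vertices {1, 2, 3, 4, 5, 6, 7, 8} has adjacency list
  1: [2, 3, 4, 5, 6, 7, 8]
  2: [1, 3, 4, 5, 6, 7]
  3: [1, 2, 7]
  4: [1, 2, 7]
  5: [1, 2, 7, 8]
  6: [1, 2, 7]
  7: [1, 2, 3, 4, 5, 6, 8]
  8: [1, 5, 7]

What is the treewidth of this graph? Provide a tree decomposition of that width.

Treewidth 3.
One optimal decomposition is:
Bags: B1 = {1, 2, 5, 7}  B2 = {1, 5, 7, 8}  B3 = {1, 2, 6, 7}  B4 = {1, 2, 4, 7}  B5 = {1, 2, 3, 7}
Tree: B1–B2, B1–B3, B3–B4, B1–B5

Every bag has size at most 4, so the width is 4 − 1 = 3 and tw(G) ≤ 3. Conversely, {1, 5, 7, 8} is a clique of size 4, and the vertices of any clique must share a bag in every tree decomposition; so some bag has ≥ 4 vertices and tw(G) ≥ 3. Hence tw(G) = 3 exactly.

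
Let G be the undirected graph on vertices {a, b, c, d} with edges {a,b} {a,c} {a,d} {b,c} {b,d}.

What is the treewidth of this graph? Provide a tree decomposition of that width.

The largest bag has 3 vertices, giving width 2; this decomposition certifies tw(G) ≤ 2. On the other hand G contains the 3-clique {a, b, d}. A clique must lie in a single bag of any decomposition, so no decomposition can have width below 2. Therefore the treewidth is 2.

Treewidth 2.
Bags: B1 = {a, b, c}  B2 = {a, b, d}
Tree: B1–B2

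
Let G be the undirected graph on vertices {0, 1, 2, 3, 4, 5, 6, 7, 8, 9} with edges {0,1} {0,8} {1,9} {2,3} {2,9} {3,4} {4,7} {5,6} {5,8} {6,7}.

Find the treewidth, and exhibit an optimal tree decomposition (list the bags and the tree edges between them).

Treewidth 2.
One optimal decomposition is:
Bags: B1 = {2, 3, 9}  B2 = {3, 4, 9}  B3 = {4, 7, 9}  B4 = {6, 7, 9}  B5 = {5, 6, 9}  B6 = {5, 8, 9}  B7 = {0, 8, 9}  B8 = {0, 1, 9}
Tree: B1–B2, B2–B3, B3–B4, B4–B5, B5–B6, B6–B7, B7–B8

The largest bag has 3 vertices, giving width 2; this decomposition certifies tw(G) ≤ 2. Since 9–2–3–4–7–6–5–8–0–1–9 is a cycle in G, G is not acyclic. Forests are exactly the graphs of treewidth ≤ 1, so tw(G) ≥ 2. Therefore the treewidth is 2.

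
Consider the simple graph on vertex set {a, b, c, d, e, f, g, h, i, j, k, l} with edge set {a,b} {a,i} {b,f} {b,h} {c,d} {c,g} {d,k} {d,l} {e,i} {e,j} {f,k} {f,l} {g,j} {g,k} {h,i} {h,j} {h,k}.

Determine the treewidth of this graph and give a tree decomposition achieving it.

Treewidth 3.
One such decomposition:
Bags: B1 = {c, d, g, l}  B2 = {d, g, k, l}  B3 = {f, g, k, l}  B4 = {f, g, j, k}  B5 = {f, h, j, k}  B6 = {b, f, h, j}  B7 = {b, e, h, j}  B8 = {b, e, h, i}  B9 = {a, b, e, i}
Tree: B1–B2, B2–B3, B3–B4, B4–B5, B5–B6, B6–B7, B7–B8, B8–B9

Every bag has size at most 4, so the width is 4 − 1 = 3 and tw(G) ≤ 3. For the lower bound: the 4 vertex sets {c,d,l}, {g}, {k}, {b,f,h,j} are disjoint, each induces a connected subgraph, and every pair is joined by at least one edge of G. Contracting each set to a single vertex therefore yields K_{4} as a minor, and since treewidth is minor-monotone, tw(G) ≥ tw(K_{4}) = 3. Combining the bounds, tw(G) = 3.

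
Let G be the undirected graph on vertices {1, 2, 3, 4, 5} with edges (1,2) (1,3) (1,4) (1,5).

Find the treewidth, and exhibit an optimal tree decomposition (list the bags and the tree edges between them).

Each bag holds 2 vertices, so the decomposition has width 1, which upper-bounds the treewidth. Any graph with an edge has treewidth ≥ 1, and G has the edge 1–4. Combining the bounds, tw(G) = 1.

Treewidth 1.
One optimal decomposition is:
Bags: B1 = {1, 4}  B2 = {1, 2}  B3 = {1, 5}  B4 = {1, 3}
Tree: B1–B2, B1–B3, B2–B4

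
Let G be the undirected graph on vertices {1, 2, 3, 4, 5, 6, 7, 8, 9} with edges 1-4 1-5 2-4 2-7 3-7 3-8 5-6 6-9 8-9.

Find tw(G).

2

A width-2 tree decomposition is:
Bags: B1 = {2, 4, 7}  B2 = {3, 4, 7}  B3 = {3, 4, 8}  B4 = {4, 8, 9}  B5 = {4, 6, 9}  B6 = {4, 5, 6}  B7 = {1, 4, 5}
Tree: B1–B2, B2–B3, B3–B4, B4–B5, B5–B6, B6–B7
Each bag holds 3 vertices, so the decomposition has width 2, which upper-bounds the treewidth. The edges 4–2–7–3–8–9–6–5–1–4 form a cycle, so G is not a tree and its treewidth is at least 2. The upper and lower bounds meet at 2, so that is the treewidth.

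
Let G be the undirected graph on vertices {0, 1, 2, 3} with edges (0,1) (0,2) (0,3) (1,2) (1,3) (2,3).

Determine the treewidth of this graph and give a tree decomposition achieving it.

Treewidth 3.
Bags: B1 = {0, 1, 2, 3}
Tree: (single bag)

With just one bag of size 4, the width is 4 − 1 = 3, so tw(G) ≤ 3. On the other hand G contains the 4-clique {0, 1, 2, 3}. A clique must lie in a single bag of any decomposition, so no decomposition can have width below 3. Therefore the treewidth is 3.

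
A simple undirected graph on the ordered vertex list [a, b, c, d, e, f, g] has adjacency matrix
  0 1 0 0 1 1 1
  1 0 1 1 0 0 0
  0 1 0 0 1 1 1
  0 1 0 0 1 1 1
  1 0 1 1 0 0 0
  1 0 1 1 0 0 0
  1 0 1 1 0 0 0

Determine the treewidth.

3

A width-3 tree decomposition is:
Bags: B1 = {a, b, c, d}  B2 = {a, c, d, g}  B3 = {a, c, d, e}  B4 = {a, c, d, f}
Tree: B1–B2, B2–B3, B3–B4
Each bag holds 4 vertices, so the decomposition has width 3, which upper-bounds the treewidth. For the lower bound: the 4 vertex sets {a,b}, {d,g}, {c}, {e} are disjoint, each induces a connected subgraph, and every pair is joined by at least one edge of G. Contracting each set to a single vertex therefore yields K_{4} as a minor, and since treewidth is minor-monotone, tw(G) ≥ tw(K_{4}) = 3. Combining the bounds, tw(G) = 3.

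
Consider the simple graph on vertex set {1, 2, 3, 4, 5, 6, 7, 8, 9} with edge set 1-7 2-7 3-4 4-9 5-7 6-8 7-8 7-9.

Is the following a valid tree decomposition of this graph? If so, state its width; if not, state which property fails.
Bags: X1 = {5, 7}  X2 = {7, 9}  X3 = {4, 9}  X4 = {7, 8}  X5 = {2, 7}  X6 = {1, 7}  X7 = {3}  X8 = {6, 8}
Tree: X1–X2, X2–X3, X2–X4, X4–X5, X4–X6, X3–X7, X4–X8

No — edge (4,3) lies in no bag.

A tree decomposition must satisfy three properties: every vertex lies in some bag; for every edge, both endpoints lie together in some bag; and for every vertex, the bags containing it form a connected subtree. Here edge (4,3) lies in no bag, so the decomposition is invalid.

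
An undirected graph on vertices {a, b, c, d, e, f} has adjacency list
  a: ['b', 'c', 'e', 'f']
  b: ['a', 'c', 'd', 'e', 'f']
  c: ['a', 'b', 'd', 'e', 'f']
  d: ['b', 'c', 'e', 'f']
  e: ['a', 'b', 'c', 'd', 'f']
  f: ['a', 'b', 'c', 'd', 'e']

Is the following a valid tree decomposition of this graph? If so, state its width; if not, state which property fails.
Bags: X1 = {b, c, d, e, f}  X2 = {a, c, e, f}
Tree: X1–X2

No — edge (b,a) lies in no bag.

A tree decomposition must satisfy three properties: every vertex lies in some bag; for every edge, both endpoints lie together in some bag; and for every vertex, the bags containing it form a connected subtree. Here edge (b,a) lies in no bag, so the decomposition is invalid.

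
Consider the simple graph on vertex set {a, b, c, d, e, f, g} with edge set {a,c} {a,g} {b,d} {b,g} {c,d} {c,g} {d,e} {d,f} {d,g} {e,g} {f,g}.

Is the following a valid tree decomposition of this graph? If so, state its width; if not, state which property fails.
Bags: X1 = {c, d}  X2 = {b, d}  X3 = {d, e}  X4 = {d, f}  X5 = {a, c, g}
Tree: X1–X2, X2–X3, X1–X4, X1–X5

No — edge (g,d) lies in no bag.

A tree decomposition must satisfy three properties: every vertex lies in some bag; for every edge, both endpoints lie together in some bag; and for every vertex, the bags containing it form a connected subtree. Here edge (g,d) lies in no bag, so the decomposition is invalid.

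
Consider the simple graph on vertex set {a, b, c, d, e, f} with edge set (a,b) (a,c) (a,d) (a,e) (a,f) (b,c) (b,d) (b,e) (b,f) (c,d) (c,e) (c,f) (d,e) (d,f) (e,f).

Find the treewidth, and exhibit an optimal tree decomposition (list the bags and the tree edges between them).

Treewidth 5.
Bags: B1 = {a, b, c, d, e, f}
Tree: (single bag)

With just one bag of size 6, the width is 6 − 1 = 5, so tw(G) ≤ 5. Conversely, {a, b, c, d, e, f} is a clique of size 6, and the vertices of any clique must share a bag in every tree decomposition; so some bag has ≥ 6 vertices and tw(G) ≥ 5. Combining the bounds, tw(G) = 5.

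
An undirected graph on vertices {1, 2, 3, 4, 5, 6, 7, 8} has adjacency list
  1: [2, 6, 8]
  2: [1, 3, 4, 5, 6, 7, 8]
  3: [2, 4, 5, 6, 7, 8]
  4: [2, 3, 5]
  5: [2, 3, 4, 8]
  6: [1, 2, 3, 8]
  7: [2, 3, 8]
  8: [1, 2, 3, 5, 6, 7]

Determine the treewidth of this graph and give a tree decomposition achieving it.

The largest bag has 4 vertices, giving width 3; this decomposition certifies tw(G) ≤ 3. On the other hand G contains the 4-clique {1, 2, 6, 8}. A clique must lie in a single bag of any decomposition, so no decomposition can have width below 3. Therefore the treewidth is 3.

Treewidth 3.
Bags: B1 = {2, 3, 5, 8}  B2 = {2, 3, 7, 8}  B3 = {2, 3, 4, 5}  B4 = {2, 3, 6, 8}  B5 = {1, 2, 6, 8}
Tree: B1–B2, B1–B3, B2–B4, B4–B5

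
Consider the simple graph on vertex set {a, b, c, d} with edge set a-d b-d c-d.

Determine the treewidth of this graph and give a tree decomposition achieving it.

Treewidth 1.
One such decomposition:
Bags: B1 = {b, d}  B2 = {c, d}  B3 = {a, d}
Tree: B1–B2, B2–B3

Every bag has size at most 2, so the width is 2 − 1 = 1 and tw(G) ≤ 1. G has an edge, so its treewidth is at least 1. The upper and lower bounds meet at 1, so that is the treewidth.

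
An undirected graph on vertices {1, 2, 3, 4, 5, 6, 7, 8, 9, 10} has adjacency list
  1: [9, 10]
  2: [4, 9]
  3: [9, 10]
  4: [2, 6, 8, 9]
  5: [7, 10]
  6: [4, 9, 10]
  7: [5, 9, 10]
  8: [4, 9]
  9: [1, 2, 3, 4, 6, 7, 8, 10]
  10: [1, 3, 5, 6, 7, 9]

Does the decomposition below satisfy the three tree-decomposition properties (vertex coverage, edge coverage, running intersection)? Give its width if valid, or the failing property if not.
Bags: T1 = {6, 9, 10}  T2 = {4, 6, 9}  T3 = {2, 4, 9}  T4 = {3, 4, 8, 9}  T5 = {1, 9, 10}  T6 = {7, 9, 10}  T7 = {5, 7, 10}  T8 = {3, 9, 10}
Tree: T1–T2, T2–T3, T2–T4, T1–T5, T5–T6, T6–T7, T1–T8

A tree decomposition must satisfy three properties: every vertex lies in some bag; for every edge, both endpoints lie together in some bag; and for every vertex, the bags containing it form a connected subtree. Here bags containing vertex 3 are not connected in the tree, so the decomposition is invalid.

No — bags containing vertex 3 are not connected in the tree.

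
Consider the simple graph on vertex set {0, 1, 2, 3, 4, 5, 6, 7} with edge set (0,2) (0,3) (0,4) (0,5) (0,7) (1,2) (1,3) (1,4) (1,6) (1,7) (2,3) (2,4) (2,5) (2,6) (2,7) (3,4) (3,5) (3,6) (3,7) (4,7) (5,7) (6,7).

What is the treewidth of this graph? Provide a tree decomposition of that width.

Treewidth 4.
One such decomposition:
Bags: B1 = {1, 2, 3, 4, 7}  B2 = {0, 2, 3, 4, 7}  B3 = {1, 2, 3, 6, 7}  B4 = {0, 2, 3, 5, 7}
Tree: B1–B2, B1–B3, B2–B4

Each bag holds 5 vertices, so the decomposition has width 4, which upper-bounds the treewidth. On the other hand G contains the 5-clique {0, 2, 3, 4, 7}. A clique must lie in a single bag of any decomposition, so no decomposition can have width below 4. Therefore the treewidth is 4.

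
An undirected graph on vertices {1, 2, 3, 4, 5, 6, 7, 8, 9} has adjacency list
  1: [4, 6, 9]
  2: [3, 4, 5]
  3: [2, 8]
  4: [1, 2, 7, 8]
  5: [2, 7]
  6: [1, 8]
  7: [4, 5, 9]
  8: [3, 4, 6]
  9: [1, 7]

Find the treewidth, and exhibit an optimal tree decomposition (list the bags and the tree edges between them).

Treewidth 3.
One optimal decomposition is:
Bags: B1 = {2, 5, 7, 9}  B2 = {2, 4, 7, 9}  B3 = {1, 2, 4, 9}  B4 = {1, 2, 3, 4}  B5 = {1, 3, 4, 8}  B6 = {1, 3, 6, 8}
Tree: B1–B2, B2–B3, B3–B4, B4–B5, B5–B6

Each bag holds 4 vertices, so the decomposition has width 3, which upper-bounds the treewidth. For the lower bound: the 4 vertex sets {5,7,9}, {2}, {4}, {1,3,6,8} are disjoint, each induces a connected subgraph, and every pair is joined by at least one edge of G. Contracting each set to a single vertex therefore yields K_{4} as a minor, and since treewidth is minor-monotone, tw(G) ≥ tw(K_{4}) = 3. Hence tw(G) = 3 exactly.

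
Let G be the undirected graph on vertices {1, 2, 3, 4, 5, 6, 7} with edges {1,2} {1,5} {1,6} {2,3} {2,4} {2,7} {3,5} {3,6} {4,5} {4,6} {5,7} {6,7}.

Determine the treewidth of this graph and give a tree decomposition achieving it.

The largest bag has 4 vertices, giving width 3; this decomposition certifies tw(G) ≤ 3. For the lower bound: the 4 vertex sets {4,6}, {3,5}, {2}, {7} are disjoint, each induces a connected subgraph, and every pair is joined by at least one edge of G. Contracting each set to a single vertex therefore yields K_{4} as a minor, and since treewidth is minor-monotone, tw(G) ≥ tw(K_{4}) = 3. Therefore the treewidth is 3.

Treewidth 3.
Bags: B1 = {2, 4, 5, 6}  B2 = {2, 3, 5, 6}  B3 = {2, 5, 6, 7}  B4 = {1, 2, 5, 6}
Tree: B1–B2, B2–B3, B3–B4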